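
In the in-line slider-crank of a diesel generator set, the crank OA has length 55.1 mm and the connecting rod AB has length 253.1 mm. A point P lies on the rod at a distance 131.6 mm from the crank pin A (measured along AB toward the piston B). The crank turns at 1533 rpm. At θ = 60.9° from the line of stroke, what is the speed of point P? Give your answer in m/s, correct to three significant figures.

8.42

ω = 160.5 rad/s.  Crank-pin speed |V_A| = rω = 8.8455 m/s, perpendicular to OA.
Rod angle: sinφ = −(r/L) sinθ ⇒ φ = -10.966°; ω_rod = −rω cosθ/√(L²−r²sin²θ) = -17.313 rad/s.
V_P = V_A + ω_rod × AP, with AP = 0.1316 m along the rod.
Components: V_Px = −rω sinθ − a·ω_rod·sinφ = -8.1623 m/s;  V_Py = rω cosθ + a·ω_rod·cosφ = +2.0651 m/s.
|V_P| = √(V_Px² + V_Py²) = 8.4195 m/s.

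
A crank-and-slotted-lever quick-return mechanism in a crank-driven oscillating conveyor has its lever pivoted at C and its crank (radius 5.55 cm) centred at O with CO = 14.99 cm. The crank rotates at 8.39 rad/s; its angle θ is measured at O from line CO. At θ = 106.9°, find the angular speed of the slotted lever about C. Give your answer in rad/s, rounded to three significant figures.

ω = 8.39 rad/s
Crank pin A relative to C: A = (d + r cosθ, r sinθ); lever angle φ = atan2(r sinθ, d + r cosθ).
Differentiating tanφ: φ̇ = rω(d cosθ + r)/(d² + r² + 2dr cosθ).
d² + r² + 2dr cosθ = |CA|² = 0.0207133 m²;  d cosθ + r = +0.011924 m.
|ω_lever| = |0.0555·8.39·+0.011924| / 0.0207133 = 0.26805 rad/s.

0.268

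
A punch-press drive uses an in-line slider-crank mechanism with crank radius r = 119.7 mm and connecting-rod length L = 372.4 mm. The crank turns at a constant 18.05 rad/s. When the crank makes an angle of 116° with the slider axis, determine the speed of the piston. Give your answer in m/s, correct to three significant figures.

1.66

ω = 18.05 rad/s
For an in-line slider-crank, x = r cosθ + √(L² − r² sin²θ), so v = −rω sinθ·[1 + r cosθ/√(L² − r² sin²θ)].
With r = 0.1197 m, L = 0.3724 m, θ = 116°: √(L² − r² sin²θ) = 0.35652 m.
v = −0.1197·18.05·0.89879·[1 + 0.1197·-0.43837/0.35652] = -1.6561 m/s.
|v| = 1.6561 m/s.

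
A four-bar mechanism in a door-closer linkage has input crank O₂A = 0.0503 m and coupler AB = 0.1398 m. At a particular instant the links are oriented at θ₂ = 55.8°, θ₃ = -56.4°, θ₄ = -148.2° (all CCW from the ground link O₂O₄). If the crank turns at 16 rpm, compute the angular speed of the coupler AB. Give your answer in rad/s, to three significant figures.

0.245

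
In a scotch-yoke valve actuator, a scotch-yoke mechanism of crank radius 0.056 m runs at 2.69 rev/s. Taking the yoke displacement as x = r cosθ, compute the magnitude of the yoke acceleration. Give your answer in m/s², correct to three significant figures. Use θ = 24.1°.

ω = 16.9 rad/s (from 2.69 rev/s).
x = r cosθ ⇒ ẍ = −rω² cosθ (ω constant).
|a| = rω²|cosθ| = 0.056·(16.9)²·|cos 24.1°| = 14.603 m/s².

14.6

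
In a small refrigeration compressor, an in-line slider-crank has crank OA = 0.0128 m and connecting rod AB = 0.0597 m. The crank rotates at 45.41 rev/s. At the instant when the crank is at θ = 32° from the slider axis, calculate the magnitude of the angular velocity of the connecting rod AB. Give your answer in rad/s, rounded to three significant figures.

ω = 285.3 rad/s (converted from 45.41 rev/s).
The rod makes angle φ with the slider axis where L sinφ = r sinθ; differentiating, L cosφ·φ̇ = r ω cosθ.
L cosφ = √(L² − r² sin²θ) = 0.059313 m.
|ω_rod| = r ω |cosθ| / √(L² − r² sin²θ) = 0.0128·285.3·0.84805/0.059313 = 52.217 rad/s.

52.2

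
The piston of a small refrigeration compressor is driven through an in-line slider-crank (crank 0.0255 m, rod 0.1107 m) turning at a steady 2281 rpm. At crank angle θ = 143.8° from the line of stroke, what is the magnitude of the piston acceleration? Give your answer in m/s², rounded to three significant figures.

1070

ω = 2π·2281/60 = 238.9 rad/s
x(θ) = r cosθ + √(L² − r² sin²θ); with ω constant, a = ω²·d²x/dθ².
d²x/dθ² = −r cosθ − r²(cos2θ)/√u − r⁴ sin²2θ/(4u^{3/2}),  u = L² − r² sin²θ = 0.0120277 m².
Substituting r = 0.0255 m, L = 0.1107 m, θ = 143.8°: d²x/dθ² = +0.018712 m.
a = ω²·d²x/dθ² = (238.9)²·(+0.018712) = +1067.6 m/s²;  |a| = 1067.6 m/s².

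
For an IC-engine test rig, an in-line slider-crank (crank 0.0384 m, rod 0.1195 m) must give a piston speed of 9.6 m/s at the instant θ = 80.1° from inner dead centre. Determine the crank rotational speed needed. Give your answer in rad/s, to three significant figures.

240

For an in-line slider-crank, |v_piston| = rω|sinθ|·[1 + r cosθ/√(L² − r² sin²θ)].
With r = 0.0384 m, L = 0.1195 m, θ = 80.1°: the bracketed kinematic factor |dx/dθ| = 0.040031 m.
ω = v/|dx/dθ| = 9.6/0.040031 = 239.81 rad/s.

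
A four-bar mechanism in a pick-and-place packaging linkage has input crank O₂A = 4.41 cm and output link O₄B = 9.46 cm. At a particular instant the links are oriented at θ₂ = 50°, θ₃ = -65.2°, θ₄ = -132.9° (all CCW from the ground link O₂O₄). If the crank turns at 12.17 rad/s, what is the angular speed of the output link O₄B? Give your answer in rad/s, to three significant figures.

ω₂ = 12.17 rad/s
Differentiating the loop-closure r₂e^{iθ₂}+r₃e^{iθ₃}=r₁+r₄e^{iθ₄} gives r₂ω₂e^{iθ₂}+r₃ω₃e^{iθ₃}=r₄ω₄e^{iθ₄}.
Eliminating the other unknown: ω₄ = r₂ω₂ sin(θ₂−θ₃) / [r₄ sin(θ₄−θ₃)].
Numerator sine = +0.90483; denominator sine = -0.92521.
Result = 0.0441·12.17·(+0.90483) / (0.0946·(-0.92521)) = -5.5483 rad/s; magnitude 5.5483 rad/s.

5.55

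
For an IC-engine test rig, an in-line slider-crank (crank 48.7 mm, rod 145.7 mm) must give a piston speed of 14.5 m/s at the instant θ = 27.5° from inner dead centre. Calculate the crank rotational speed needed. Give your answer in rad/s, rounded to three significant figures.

For an in-line slider-crank, |v_piston| = rω|sinθ|·[1 + r cosθ/√(L² − r² sin²θ)].
With r = 0.0487 m, L = 0.1457 m, θ = 27.5°: the bracketed kinematic factor |dx/dθ| = 0.029235 m.
ω = v/|dx/dθ| = 14.5/0.029235 = 495.98 rad/s.

496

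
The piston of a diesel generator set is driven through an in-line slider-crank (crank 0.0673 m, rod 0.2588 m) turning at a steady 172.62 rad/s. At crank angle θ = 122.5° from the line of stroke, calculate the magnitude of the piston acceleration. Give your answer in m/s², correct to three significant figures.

ω = 172.6 rad/s
x(θ) = r cosθ + √(L² − r² sin²θ); with ω constant, a = ω²·d²x/dθ².
d²x/dθ² = −r cosθ − r²(cos2θ)/√u − r⁴ sin²2θ/(4u^{3/2}),  u = L² − r² sin²θ = 0.0637557 m².
Substituting r = 0.0673 m, L = 0.2588 m, θ = 122.5°: d²x/dθ² = +0.043479 m.
a = ω²·d²x/dθ² = (172.6)²·(+0.043479) = +1295.6 m/s²;  |a| = 1295.6 m/s².

1300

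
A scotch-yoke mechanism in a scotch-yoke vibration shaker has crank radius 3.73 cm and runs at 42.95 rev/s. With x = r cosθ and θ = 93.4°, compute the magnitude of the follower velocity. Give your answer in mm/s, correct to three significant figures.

ω = 269.9 rad/s (from 42.95 rev/s).
x = r cosθ ⇒ ẋ = −rω sinθ.
|v| = rω|sinθ| = 0.0373·269.9·|sin 93.4°| = 10.048 m/s = 10048 mm/s.

10000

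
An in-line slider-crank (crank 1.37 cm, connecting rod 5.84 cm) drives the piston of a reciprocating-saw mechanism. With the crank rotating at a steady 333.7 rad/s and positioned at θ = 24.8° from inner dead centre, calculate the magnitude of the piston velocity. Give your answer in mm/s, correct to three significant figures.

2330

ω = 333.7 rad/s
For an in-line slider-crank, x = r cosθ + √(L² − r² sin²θ), so v = −rω sinθ·[1 + r cosθ/√(L² − r² sin²θ)].
With r = 0.0137 m, L = 0.0584 m, θ = 24.8°: √(L² − r² sin²θ) = 0.058117 m.
v = −0.0137·333.7·0.41945·[1 + 0.0137·0.90778/0.058117] = -2.328 m/s.
|v| = 2.328 m/s = 2328 mm/s.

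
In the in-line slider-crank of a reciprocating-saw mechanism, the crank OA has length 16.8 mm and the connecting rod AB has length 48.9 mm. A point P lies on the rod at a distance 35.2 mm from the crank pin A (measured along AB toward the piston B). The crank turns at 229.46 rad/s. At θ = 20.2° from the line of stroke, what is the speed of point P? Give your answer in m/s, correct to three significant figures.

1.93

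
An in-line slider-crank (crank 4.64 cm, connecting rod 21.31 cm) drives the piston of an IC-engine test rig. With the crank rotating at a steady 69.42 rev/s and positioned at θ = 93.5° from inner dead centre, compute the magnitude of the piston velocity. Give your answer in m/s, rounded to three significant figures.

19.9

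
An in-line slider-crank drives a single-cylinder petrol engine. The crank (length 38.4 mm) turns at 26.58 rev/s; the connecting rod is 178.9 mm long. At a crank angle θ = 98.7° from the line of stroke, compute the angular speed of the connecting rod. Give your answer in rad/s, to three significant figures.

5.55

ω = 167 rad/s (converted from 26.58 rev/s).
The rod makes angle φ with the slider axis where L sinφ = r sinθ; differentiating, L cosφ·φ̇ = r ω cosθ.
L cosφ = √(L² − r² sin²θ) = 0.17483 m.
|ω_rod| = r ω |cosθ| / √(L² − r² sin²θ) = 0.0384·167·0.15126/0.17483 = 5.5486 rad/s.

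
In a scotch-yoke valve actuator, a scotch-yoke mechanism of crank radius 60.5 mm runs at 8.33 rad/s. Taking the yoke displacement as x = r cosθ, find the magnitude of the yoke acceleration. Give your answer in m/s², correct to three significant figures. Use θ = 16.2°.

4.03

ω = 8.33 rad/s
x = r cosθ ⇒ ẍ = −rω² cosθ (ω constant).
|a| = rω²|cosθ| = 0.0605·(8.33)²·|cos 16.2°| = 4.0313 m/s².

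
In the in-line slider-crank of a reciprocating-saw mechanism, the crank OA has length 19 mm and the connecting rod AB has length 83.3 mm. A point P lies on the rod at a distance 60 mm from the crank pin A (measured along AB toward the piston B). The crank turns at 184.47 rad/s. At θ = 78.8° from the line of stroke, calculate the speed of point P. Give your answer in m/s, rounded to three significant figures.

ω = 184.5 rad/s.  Crank-pin speed |V_A| = rω = 3.5049 m/s, perpendicular to OA.
Rod angle: sinφ = −(r/L) sinθ ⇒ φ = -12.929°; ω_rod = −rω cosθ/√(L²−r²sin²θ) = -8.3852 rad/s.
V_P = V_A + ω_rod × AP, with AP = 0.06 m along the rod.
Components: V_Px = −rω sinθ − a·ω_rod·sinφ = -3.5507 m/s;  V_Py = rω cosθ + a·ω_rod·cosφ = +0.19042 m/s.
|V_P| = √(V_Px² + V_Py²) = 3.5559 m/s.

3.56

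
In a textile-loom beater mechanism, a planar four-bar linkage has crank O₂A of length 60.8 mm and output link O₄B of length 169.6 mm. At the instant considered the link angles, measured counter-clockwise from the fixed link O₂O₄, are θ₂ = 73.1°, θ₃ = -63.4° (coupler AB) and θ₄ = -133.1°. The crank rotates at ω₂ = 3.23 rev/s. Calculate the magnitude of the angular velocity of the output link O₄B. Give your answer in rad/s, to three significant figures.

ω₂ = 20.29 rad/s (from 3.23 rev/s).
Differentiating the loop-closure r₂e^{iθ₂}+r₃e^{iθ₃}=r₁+r₄e^{iθ₄} gives r₂ω₂e^{iθ₂}+r₃ω₃e^{iθ₃}=r₄ω₄e^{iθ₄}.
Eliminating the other unknown: ω₄ = r₂ω₂ sin(θ₂−θ₃) / [r₄ sin(θ₄−θ₃)].
Numerator sine = +0.68835; denominator sine = -0.93789.
Result = 0.0608·20.29·(+0.68835) / (0.1696·(-0.93789)) = -5.3397 rad/s; magnitude 5.3397 rad/s.

5.34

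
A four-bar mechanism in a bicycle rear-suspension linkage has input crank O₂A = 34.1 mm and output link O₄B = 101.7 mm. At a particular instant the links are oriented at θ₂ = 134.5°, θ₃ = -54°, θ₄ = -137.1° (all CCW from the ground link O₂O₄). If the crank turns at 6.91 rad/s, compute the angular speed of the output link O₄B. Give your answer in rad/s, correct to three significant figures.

ω₂ = 6.91 rad/s
Differentiating the loop-closure r₂e^{iθ₂}+r₃e^{iθ₃}=r₁+r₄e^{iθ₄} gives r₂ω₂e^{iθ₂}+r₃ω₃e^{iθ₃}=r₄ω₄e^{iθ₄}.
Eliminating the other unknown: ω₄ = r₂ω₂ sin(θ₂−θ₃) / [r₄ sin(θ₄−θ₃)].
Numerator sine = -0.14781; denominator sine = -0.99276.
Result = 0.0341·6.91·(-0.14781) / (0.1017·(-0.99276)) = +0.34496 rad/s; magnitude 0.34496 rad/s.

0.345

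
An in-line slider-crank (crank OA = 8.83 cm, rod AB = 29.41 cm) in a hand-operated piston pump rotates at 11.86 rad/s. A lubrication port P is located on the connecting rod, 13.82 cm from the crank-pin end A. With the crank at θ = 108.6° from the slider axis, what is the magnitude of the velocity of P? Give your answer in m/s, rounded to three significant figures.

0.962

ω = 11.86 rad/s.  Crank-pin speed |V_A| = rω = 1.0472 m/s, perpendicular to OA.
Rod angle: sinφ = −(r/L) sinθ ⇒ φ = -16.532°; ω_rod = −rω cosθ/√(L²−r²sin²θ) = +1.1847 rad/s.
V_P = V_A + ω_rod × AP, with AP = 0.1382 m along the rod.
Components: V_Px = −rω sinθ − a·ω_rod·sinφ = -0.94595 m/s;  V_Py = rω cosθ + a·ω_rod·cosφ = -0.17706 m/s.
|V_P| = √(V_Px² + V_Py²) = 0.96238 m/s.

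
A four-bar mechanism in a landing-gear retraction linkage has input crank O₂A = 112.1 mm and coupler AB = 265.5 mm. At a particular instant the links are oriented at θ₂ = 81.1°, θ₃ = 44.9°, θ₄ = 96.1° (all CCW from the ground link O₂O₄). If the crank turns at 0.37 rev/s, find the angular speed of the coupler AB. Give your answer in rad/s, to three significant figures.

0.326

ω₂ = 2.325 rad/s (from 0.37 rev/s).
Differentiating the loop-closure r₂e^{iθ₂}+r₃e^{iθ₃}=r₁+r₄e^{iθ₄} gives r₂ω₂e^{iθ₂}+r₃ω₃e^{iθ₃}=r₄ω₄e^{iθ₄}.
Eliminating the other unknown: ω₃ = r₂ω₂ sin(θ₄−θ₂) / [r₃ sin(θ₃−θ₄)].
Numerator sine = +0.25882; denominator sine = -0.77934.
Result = 0.1121·2.325·(+0.25882) / (0.2655·(-0.77934)) = -0.32598 rad/s; magnitude 0.32598 rad/s.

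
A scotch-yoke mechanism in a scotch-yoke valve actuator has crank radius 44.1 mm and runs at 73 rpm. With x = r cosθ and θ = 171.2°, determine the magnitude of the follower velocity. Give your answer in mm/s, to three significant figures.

ω = 7.645 rad/s (from 73 rpm).
x = r cosθ ⇒ ẋ = −rω sinθ.
|v| = rω|sinθ| = 0.0441·7.645·|sin 171.2°| = 0.051575 m/s = 51.575 mm/s.

51.6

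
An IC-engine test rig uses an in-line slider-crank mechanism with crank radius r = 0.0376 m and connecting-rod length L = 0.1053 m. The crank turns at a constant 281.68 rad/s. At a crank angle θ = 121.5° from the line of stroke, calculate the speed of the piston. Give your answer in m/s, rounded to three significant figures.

7.26

ω = 281.7 rad/s
For an in-line slider-crank, x = r cosθ + √(L² − r² sin²θ), so v = −rω sinθ·[1 + r cosθ/√(L² − r² sin²θ)].
With r = 0.0376 m, L = 0.1053 m, θ = 121.5°: √(L² − r² sin²θ) = 0.1003 m.
v = −0.0376·281.7·0.85264·[1 + 0.0376·-0.52250/0.1003] = -7.2617 m/s.
|v| = 7.2617 m/s.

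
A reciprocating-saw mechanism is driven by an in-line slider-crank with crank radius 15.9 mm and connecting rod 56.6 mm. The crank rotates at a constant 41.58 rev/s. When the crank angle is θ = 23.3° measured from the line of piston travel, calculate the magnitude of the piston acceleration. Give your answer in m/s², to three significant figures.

1210

ω = 2π·41.6 = 261.3 rad/s
x(θ) = r cosθ + √(L² − r² sin²θ); with ω constant, a = ω²·d²x/dθ².
d²x/dθ² = −r cosθ − r²(cos2θ)/√u − r⁴ sin²2θ/(4u^{3/2}),  u = L² − r² sin²θ = 0.00316401 m².
Substituting r = 0.0159 m, L = 0.0566 m, θ = 23.3°: d²x/dθ² = -0.017739 m.
a = ω²·d²x/dθ² = (261.3)²·(-0.017739) = -1210.7 m/s²;  |a| = 1210.7 m/s².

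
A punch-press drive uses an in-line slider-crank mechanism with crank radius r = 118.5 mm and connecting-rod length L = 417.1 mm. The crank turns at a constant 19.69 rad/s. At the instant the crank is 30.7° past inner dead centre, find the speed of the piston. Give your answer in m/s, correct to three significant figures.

1.49

ω = 19.69 rad/s
For an in-line slider-crank, x = r cosθ + √(L² − r² sin²θ), so v = −rω sinθ·[1 + r cosθ/√(L² − r² sin²θ)].
With r = 0.1185 m, L = 0.4171 m, θ = 30.7°: √(L² − r² sin²θ) = 0.41269 m.
v = −0.1185·19.69·0.51054·[1 + 0.1185·0.85985/0.41269] = -1.4853 m/s.
|v| = 1.4853 m/s.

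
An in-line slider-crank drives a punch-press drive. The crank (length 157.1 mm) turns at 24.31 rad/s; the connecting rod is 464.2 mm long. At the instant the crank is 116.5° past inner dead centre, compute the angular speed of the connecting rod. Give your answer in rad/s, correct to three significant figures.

ω = 24.31 rad/s
The rod makes angle φ with the slider axis where L sinφ = r sinθ; differentiating, L cosφ·φ̇ = r ω cosθ.
L cosφ = √(L² − r² sin²θ) = 0.4424 m.
|ω_rod| = r ω |cosθ| / √(L² − r² sin²θ) = 0.1571·24.31·0.44620/0.4424 = 3.8519 rad/s.

3.85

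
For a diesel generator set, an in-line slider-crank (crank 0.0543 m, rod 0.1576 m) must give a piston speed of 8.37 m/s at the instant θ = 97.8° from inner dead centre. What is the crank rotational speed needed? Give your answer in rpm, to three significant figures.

1560

For an in-line slider-crank, |v_piston| = rω|sinθ|·[1 + r cosθ/√(L² − r² sin²θ)].
With r = 0.0543 m, L = 0.1576 m, θ = 97.8°: the bracketed kinematic factor |dx/dθ| = 0.051121 m.
ω = v/|dx/dθ| = 8.37/0.051121 = 163.73 rad/s.
N = 60ω/(2π) = 1563.5 rpm.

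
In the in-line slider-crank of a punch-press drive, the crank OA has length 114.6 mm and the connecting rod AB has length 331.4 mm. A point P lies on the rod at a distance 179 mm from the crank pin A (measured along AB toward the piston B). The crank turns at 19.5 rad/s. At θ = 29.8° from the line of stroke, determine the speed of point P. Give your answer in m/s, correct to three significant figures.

1.57

ω = 19.5 rad/s.  Crank-pin speed |V_A| = rω = 2.2347 m/s, perpendicular to OA.
Rod angle: sinφ = −(r/L) sinθ ⇒ φ = -9.896°; ω_rod = −rω cosθ/√(L²−r²sin²θ) = -5.9399 rad/s.
V_P = V_A + ω_rod × AP, with AP = 0.179 m along the rod.
Components: V_Px = −rω sinθ − a·ω_rod·sinφ = -1.2933 m/s;  V_Py = rω cosθ + a·ω_rod·cosφ = +0.89177 m/s.
|V_P| = √(V_Px² + V_Py²) = 1.571 m/s.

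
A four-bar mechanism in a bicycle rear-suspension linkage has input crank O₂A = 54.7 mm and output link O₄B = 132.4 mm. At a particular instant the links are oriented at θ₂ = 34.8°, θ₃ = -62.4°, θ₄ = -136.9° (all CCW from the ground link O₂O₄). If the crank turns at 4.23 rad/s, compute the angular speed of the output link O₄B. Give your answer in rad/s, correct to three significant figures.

1.80

ω₂ = 4.23 rad/s
Differentiating the loop-closure r₂e^{iθ₂}+r₃e^{iθ₃}=r₁+r₄e^{iθ₄} gives r₂ω₂e^{iθ₂}+r₃ω₃e^{iθ₃}=r₄ω₄e^{iθ₄}.
Eliminating the other unknown: ω₄ = r₂ω₂ sin(θ₂−θ₃) / [r₄ sin(θ₄−θ₃)].
Numerator sine = +0.99211; denominator sine = -0.96363.
Result = 0.0547·4.23·(+0.99211) / (0.1324·(-0.96363)) = -1.7992 rad/s; magnitude 1.7992 rad/s.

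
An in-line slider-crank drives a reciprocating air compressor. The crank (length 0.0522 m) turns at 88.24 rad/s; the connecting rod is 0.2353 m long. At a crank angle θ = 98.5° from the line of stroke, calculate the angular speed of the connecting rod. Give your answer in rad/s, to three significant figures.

2.97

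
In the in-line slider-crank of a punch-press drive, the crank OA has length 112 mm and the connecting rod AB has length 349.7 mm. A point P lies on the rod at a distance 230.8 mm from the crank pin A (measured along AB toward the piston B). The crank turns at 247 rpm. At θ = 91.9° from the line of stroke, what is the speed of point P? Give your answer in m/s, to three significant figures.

ω = 25.87 rad/s.  Crank-pin speed |V_A| = rω = 2.897 m/s, perpendicular to OA.
Rod angle: sinφ = −(r/L) sinθ ⇒ φ = -18.669°; ω_rod = −rω cosθ/√(L²−r²sin²θ) = +0.28992 rad/s.
V_P = V_A + ω_rod × AP, with AP = 0.2308 m along the rod.
Components: V_Px = −rω sinθ − a·ω_rod·sinφ = -2.874 m/s;  V_Py = rω cosθ + a·ω_rod·cosφ = -0.032657 m/s.
|V_P| = √(V_Px² + V_Py²) = 2.8741 m/s.

2.87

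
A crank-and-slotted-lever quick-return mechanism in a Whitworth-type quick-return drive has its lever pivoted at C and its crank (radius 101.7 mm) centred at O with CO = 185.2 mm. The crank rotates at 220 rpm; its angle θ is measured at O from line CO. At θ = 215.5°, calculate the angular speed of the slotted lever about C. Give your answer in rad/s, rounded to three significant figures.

ω = 23.04 rad/s (from 220 rpm).
Crank pin A relative to C: A = (d + r cosθ, r sinθ); lever angle φ = atan2(r sinθ, d + r cosθ).
Differentiating tanφ: φ̇ = rω(d cosθ + r)/(d² + r² + 2dr cosθ).
d² + r² + 2dr cosθ = |CA|² = 0.0139745 m²;  d cosθ + r = -0.049074 m.
|ω_lever| = |0.1017·23.04·-0.049074| / 0.0139745 = 8.2279 rad/s.

8.23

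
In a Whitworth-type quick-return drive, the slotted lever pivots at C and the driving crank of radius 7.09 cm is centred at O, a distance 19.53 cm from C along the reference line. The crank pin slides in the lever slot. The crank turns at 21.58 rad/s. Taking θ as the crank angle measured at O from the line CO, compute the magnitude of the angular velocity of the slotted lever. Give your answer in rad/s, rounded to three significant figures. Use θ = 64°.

4.33

ω = 21.58 rad/s
Crank pin A relative to C: A = (d + r cosθ, r sinθ); lever angle φ = atan2(r sinθ, d + r cosθ).
Differentiating tanφ: φ̇ = rω(d cosθ + r)/(d² + r² + 2dr cosθ).
d² + r² + 2dr cosθ = |CA|² = 0.0553089 m²;  d cosθ + r = +0.15651 m.
|ω_lever| = |0.0709·21.58·+0.15651| / 0.0553089 = 4.3297 rad/s.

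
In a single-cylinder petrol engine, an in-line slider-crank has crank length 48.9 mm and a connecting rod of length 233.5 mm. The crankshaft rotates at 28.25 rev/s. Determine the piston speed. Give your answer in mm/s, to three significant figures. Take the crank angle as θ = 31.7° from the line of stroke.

5380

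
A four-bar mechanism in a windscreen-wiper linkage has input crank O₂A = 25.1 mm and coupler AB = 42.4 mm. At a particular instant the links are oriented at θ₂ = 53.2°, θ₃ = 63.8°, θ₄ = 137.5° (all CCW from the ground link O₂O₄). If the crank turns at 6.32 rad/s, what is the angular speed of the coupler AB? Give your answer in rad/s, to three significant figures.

ω₂ = 6.32 rad/s
Differentiating the loop-closure r₂e^{iθ₂}+r₃e^{iθ₃}=r₁+r₄e^{iθ₄} gives r₂ω₂e^{iθ₂}+r₃ω₃e^{iθ₃}=r₄ω₄e^{iθ₄}.
Eliminating the other unknown: ω₃ = r₂ω₂ sin(θ₄−θ₂) / [r₃ sin(θ₃−θ₄)].
Numerator sine = +0.99506; denominator sine = -0.95981.
Result = 0.0251·6.32·(+0.99506) / (0.0424·(-0.95981)) = -3.8787 rad/s; magnitude 3.8787 rad/s.

3.88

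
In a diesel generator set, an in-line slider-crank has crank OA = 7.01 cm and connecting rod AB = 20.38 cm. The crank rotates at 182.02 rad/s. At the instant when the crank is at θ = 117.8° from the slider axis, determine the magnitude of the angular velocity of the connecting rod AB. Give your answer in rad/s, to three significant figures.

30.7

ω = 182 rad/s
The rod makes angle φ with the slider axis where L sinφ = r sinθ; differentiating, L cosφ·φ̇ = r ω cosθ.
L cosφ = √(L² − r² sin²θ) = 0.19414 m.
|ω_rod| = r ω |cosθ| / √(L² − r² sin²θ) = 0.0701·182·0.46639/0.19414 = 30.653 rad/s.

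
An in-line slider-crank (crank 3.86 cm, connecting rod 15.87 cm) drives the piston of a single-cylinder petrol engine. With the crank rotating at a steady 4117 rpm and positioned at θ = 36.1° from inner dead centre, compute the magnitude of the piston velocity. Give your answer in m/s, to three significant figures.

11.8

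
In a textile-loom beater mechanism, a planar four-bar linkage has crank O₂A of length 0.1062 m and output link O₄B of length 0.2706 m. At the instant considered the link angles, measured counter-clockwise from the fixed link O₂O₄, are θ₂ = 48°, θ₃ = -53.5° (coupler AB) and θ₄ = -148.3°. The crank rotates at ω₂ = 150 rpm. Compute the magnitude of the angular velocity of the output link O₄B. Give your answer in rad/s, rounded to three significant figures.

6.06

ω₂ = 15.71 rad/s (from 150 rpm).
Differentiating the loop-closure r₂e^{iθ₂}+r₃e^{iθ₃}=r₁+r₄e^{iθ₄} gives r₂ω₂e^{iθ₂}+r₃ω₃e^{iθ₃}=r₄ω₄e^{iθ₄}.
Eliminating the other unknown: ω₄ = r₂ω₂ sin(θ₂−θ₃) / [r₄ sin(θ₄−θ₃)].
Numerator sine = +0.97992; denominator sine = -0.99649.
Result = 0.1062·15.71·(+0.97992) / (0.2706·(-0.99649)) = -6.0623 rad/s; magnitude 6.0623 rad/s.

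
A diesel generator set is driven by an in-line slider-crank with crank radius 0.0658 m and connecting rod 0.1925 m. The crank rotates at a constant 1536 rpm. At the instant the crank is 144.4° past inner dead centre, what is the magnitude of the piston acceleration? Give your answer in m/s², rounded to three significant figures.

ω = 2π·1536/60 = 160.8 rad/s
x(θ) = r cosθ + √(L² − r² sin²θ); with ω constant, a = ω²·d²x/dθ².
d²x/dθ² = −r cosθ − r²(cos2θ)/√u − r⁴ sin²2θ/(4u^{3/2}),  u = L² − r² sin²θ = 0.0355891 m².
Substituting r = 0.0658 m, L = 0.1925 m, θ = 144.4°: d²x/dθ² = +0.04548 m.
a = ω²·d²x/dθ² = (160.8)²·(+0.04548) = +1176.7 m/s²;  |a| = 1176.7 m/s².

1180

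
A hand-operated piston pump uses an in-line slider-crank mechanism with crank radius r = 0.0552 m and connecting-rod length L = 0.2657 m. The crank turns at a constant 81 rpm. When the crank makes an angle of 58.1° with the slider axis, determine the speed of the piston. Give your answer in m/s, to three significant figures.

0.442

ω = 2π·81/60 = 8.482 rad/s
For an in-line slider-crank, x = r cosθ + √(L² − r² sin²θ), so v = −rω sinθ·[1 + r cosθ/√(L² − r² sin²θ)].
With r = 0.0552 m, L = 0.2657 m, θ = 58.1°: √(L² − r² sin²θ) = 0.26153 m.
v = −0.0552·8.482·0.84897·[1 + 0.0552·0.52844/0.26153] = -0.44184 m/s.
|v| = 0.44184 m/s.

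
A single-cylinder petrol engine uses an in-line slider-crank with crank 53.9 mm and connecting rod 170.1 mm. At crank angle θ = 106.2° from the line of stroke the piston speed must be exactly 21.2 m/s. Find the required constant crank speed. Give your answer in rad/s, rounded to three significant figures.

451

For an in-line slider-crank, |v_piston| = rω|sinθ|·[1 + r cosθ/√(L² − r² sin²θ)].
With r = 0.0539 m, L = 0.1701 m, θ = 106.2°: the bracketed kinematic factor |dx/dθ| = 0.046956 m.
ω = v/|dx/dθ| = 21.2/0.046956 = 451.48 rad/s.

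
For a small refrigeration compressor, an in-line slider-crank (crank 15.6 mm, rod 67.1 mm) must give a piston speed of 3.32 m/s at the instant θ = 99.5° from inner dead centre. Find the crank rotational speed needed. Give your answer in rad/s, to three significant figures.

For an in-line slider-crank, |v_piston| = rω|sinθ|·[1 + r cosθ/√(L² − r² sin²θ)].
With r = 0.0156 m, L = 0.0671 m, θ = 99.5°: the bracketed kinematic factor |dx/dθ| = 0.01478 m.
ω = v/|dx/dθ| = 3.32/0.01478 = 224.64 rad/s.

225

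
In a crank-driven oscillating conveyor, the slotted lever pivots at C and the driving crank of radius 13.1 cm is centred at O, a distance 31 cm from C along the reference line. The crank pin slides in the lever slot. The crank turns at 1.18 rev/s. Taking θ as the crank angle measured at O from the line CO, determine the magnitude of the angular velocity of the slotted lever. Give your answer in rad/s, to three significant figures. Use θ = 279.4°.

1.39

ω = 7.414 rad/s (from 1.18 rev/s).
Crank pin A relative to C: A = (d + r cosθ, r sinθ); lever angle φ = atan2(r sinθ, d + r cosθ).
Differentiating tanφ: φ̇ = rω(d cosθ + r)/(d² + r² + 2dr cosθ).
d² + r² + 2dr cosθ = |CA|² = 0.126526 m²;  d cosθ + r = +0.18163 m.
|ω_lever| = |0.131·7.414·+0.18163| / 0.126526 = 1.3943 rad/s.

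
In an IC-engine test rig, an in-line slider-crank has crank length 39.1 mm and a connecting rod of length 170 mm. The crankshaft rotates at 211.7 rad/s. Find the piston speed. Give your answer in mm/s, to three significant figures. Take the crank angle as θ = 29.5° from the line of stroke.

ω = 211.7 rad/s
For an in-line slider-crank, x = r cosθ + √(L² − r² sin²θ), so v = −rω sinθ·[1 + r cosθ/√(L² − r² sin²θ)].
With r = 0.0391 m, L = 0.17 m, θ = 29.5°: √(L² − r² sin²θ) = 0.16891 m.
v = −0.0391·211.7·0.49242·[1 + 0.0391·0.87036/0.16891] = -4.8973 m/s.
|v| = 4.8973 m/s = 4897.3 mm/s.

4900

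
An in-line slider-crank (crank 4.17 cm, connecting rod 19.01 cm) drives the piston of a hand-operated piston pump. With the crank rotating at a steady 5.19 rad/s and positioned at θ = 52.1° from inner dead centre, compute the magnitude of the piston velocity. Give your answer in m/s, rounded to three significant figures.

0.194

ω = 5.19 rad/s
For an in-line slider-crank, x = r cosθ + √(L² − r² sin²θ), so v = −rω sinθ·[1 + r cosθ/√(L² − r² sin²θ)].
With r = 0.0417 m, L = 0.1901 m, θ = 52.1°: √(L² − r² sin²θ) = 0.18723 m.
v = −0.0417·5.19·0.78908·[1 + 0.0417·0.61429/0.18723] = -0.19414 m/s.
|v| = 0.19414 m/s.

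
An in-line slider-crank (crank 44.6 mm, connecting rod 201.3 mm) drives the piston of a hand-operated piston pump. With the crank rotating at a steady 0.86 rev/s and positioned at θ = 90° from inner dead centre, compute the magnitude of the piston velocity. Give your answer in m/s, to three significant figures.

0.241

ω = 2π·0.86 = 5.404 rad/s
For an in-line slider-crank, x = r cosθ + √(L² − r² sin²θ), so v = −rω sinθ·[1 + r cosθ/√(L² − r² sin²θ)].
With r = 0.0446 m, L = 0.2013 m, θ = 90°: √(L² − r² sin²θ) = 0.1963 m.
v = −0.0446·5.404·1.00000·[1 + 0.0446·0.00000/0.1963] = -0.241 m/s.
|v| = 0.241 m/s.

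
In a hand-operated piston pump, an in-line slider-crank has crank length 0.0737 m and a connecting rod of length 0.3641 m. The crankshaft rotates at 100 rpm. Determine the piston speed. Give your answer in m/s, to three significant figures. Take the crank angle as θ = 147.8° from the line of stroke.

ω = 2π·100/60 = 10.47 rad/s
For an in-line slider-crank, x = r cosθ + √(L² − r² sin²θ), so v = −rω sinθ·[1 + r cosθ/√(L² − r² sin²θ)].
With r = 0.0737 m, L = 0.3641 m, θ = 147.8°: √(L² − r² sin²θ) = 0.36198 m.
v = −0.0737·10.47·0.53288·[1 + 0.0737·-0.84619/0.36198] = -0.34041 m/s.
|v| = 0.34041 m/s.

0.340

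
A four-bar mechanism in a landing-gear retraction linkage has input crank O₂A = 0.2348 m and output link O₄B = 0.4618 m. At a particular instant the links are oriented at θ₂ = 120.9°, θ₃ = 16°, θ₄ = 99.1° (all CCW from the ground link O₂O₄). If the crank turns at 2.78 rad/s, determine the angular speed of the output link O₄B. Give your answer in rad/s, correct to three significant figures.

1.38

ω₂ = 2.78 rad/s
Differentiating the loop-closure r₂e^{iθ₂}+r₃e^{iθ₃}=r₁+r₄e^{iθ₄} gives r₂ω₂e^{iθ₂}+r₃ω₃e^{iθ₃}=r₄ω₄e^{iθ₄}.
Eliminating the other unknown: ω₄ = r₂ω₂ sin(θ₂−θ₃) / [r₄ sin(θ₄−θ₃)].
Numerator sine = +0.96638; denominator sine = +0.99276.
Result = 0.2348·2.78·(+0.96638) / (0.4618·(+0.99276)) = +1.3759 rad/s; magnitude 1.3759 rad/s.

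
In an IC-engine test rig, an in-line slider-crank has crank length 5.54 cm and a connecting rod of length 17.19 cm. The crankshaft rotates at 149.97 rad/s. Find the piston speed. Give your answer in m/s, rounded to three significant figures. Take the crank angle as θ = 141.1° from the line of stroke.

3.88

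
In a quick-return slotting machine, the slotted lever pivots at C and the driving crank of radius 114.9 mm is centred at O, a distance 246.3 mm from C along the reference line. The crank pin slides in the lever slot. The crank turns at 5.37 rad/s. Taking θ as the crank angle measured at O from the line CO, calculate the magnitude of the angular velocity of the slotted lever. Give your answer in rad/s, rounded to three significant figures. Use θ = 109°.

0.386

ω = 5.37 rad/s
Crank pin A relative to C: A = (d + r cosθ, r sinθ); lever angle φ = atan2(r sinθ, d + r cosθ).
Differentiating tanφ: φ̇ = rω(d cosθ + r)/(d² + r² + 2dr cosθ).
d² + r² + 2dr cosθ = |CA|² = 0.0554386 m²;  d cosθ + r = +0.034713 m.
|ω_lever| = |0.1149·5.37·+0.034713| / 0.0554386 = 0.38634 rad/s.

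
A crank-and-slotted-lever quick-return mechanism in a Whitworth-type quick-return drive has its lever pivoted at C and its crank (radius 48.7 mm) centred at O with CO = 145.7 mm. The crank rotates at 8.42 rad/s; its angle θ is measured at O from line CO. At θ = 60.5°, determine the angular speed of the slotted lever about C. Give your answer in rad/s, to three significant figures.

ω = 8.42 rad/s
Crank pin A relative to C: A = (d + r cosθ, r sinθ); lever angle φ = atan2(r sinθ, d + r cosθ).
Differentiating tanφ: φ̇ = rω(d cosθ + r)/(d² + r² + 2dr cosθ).
d² + r² + 2dr cosθ = |CA|² = 0.0305883 m²;  d cosθ + r = +0.12045 m.
|ω_lever| = |0.0487·8.42·+0.12045| / 0.0305883 = 1.6147 rad/s.

1.61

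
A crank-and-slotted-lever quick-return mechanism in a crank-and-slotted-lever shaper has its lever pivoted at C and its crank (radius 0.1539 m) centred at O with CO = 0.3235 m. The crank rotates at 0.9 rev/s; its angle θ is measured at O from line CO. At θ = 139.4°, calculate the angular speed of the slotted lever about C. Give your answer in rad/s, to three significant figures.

ω = 5.655 rad/s (from 0.9 rev/s).
Crank pin A relative to C: A = (d + r cosθ, r sinθ); lever angle φ = atan2(r sinθ, d + r cosθ).
Differentiating tanφ: φ̇ = rω(d cosθ + r)/(d² + r² + 2dr cosθ).
d² + r² + 2dr cosθ = |CA|² = 0.0527343 m²;  d cosθ + r = -0.091724 m.
|ω_lever| = |0.1539·5.655·-0.091724| / 0.0527343 = 1.5137 rad/s.

1.51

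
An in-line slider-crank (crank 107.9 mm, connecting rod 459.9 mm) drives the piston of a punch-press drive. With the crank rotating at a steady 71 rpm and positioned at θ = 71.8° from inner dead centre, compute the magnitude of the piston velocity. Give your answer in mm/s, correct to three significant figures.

819

ω = 2π·71/60 = 7.435 rad/s
For an in-line slider-crank, x = r cosθ + √(L² − r² sin²θ), so v = −rω sinθ·[1 + r cosθ/√(L² − r² sin²θ)].
With r = 0.1079 m, L = 0.4599 m, θ = 71.8°: √(L² − r² sin²θ) = 0.44833 m.
v = −0.1079·7.435·0.94997·[1 + 0.1079·0.31233/0.44833] = -0.8194 m/s.
|v| = 0.8194 m/s = 819.4 mm/s.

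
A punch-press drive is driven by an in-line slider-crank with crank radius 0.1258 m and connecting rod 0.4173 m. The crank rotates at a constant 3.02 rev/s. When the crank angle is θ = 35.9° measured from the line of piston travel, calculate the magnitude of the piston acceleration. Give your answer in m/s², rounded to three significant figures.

41.3

ω = 2π·3.02 = 18.98 rad/s
x(θ) = r cosθ + √(L² − r² sin²θ); with ω constant, a = ω²·d²x/dθ².
d²x/dθ² = −r cosθ − r²(cos2θ)/√u − r⁴ sin²2θ/(4u^{3/2}),  u = L² − r² sin²θ = 0.168698 m².
Substituting r = 0.1258 m, L = 0.4173 m, θ = 35.9°: d²x/dθ² = -0.11475 m.
a = ω²·d²x/dθ² = (18.98)²·(-0.11475) = -41.318 m/s²;  |a| = 41.318 m/s².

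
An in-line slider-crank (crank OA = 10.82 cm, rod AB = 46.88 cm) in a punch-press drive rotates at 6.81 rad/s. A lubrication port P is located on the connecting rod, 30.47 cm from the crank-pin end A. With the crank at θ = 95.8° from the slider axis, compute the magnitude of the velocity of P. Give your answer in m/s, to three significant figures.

ω = 6.81 rad/s.  Crank-pin speed |V_A| = rω = 0.73684 m/s, perpendicular to OA.
Rod angle: sinφ = −(r/L) sinθ ⇒ φ = -13.275°; ω_rod = −rω cosθ/√(L²−r²sin²θ) = +0.1632 rad/s.
V_P = V_A + ω_rod × AP, with AP = 0.3047 m along the rod.
Components: V_Px = −rω sinθ − a·ω_rod·sinφ = -0.72165 m/s;  V_Py = rω cosθ + a·ω_rod·cosφ = -0.026065 m/s.
|V_P| = √(V_Px² + V_Py²) = 0.72212 m/s.

0.722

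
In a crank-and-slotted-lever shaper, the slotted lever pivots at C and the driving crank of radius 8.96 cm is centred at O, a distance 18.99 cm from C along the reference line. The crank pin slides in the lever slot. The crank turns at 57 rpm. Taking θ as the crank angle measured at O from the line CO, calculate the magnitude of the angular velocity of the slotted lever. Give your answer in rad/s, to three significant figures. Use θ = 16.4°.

ω = 5.969 rad/s (from 57 rpm).
Crank pin A relative to C: A = (d + r cosθ, r sinθ); lever angle φ = atan2(r sinθ, d + r cosθ).
Differentiating tanφ: φ̇ = rω(d cosθ + r)/(d² + r² + 2dr cosθ).
d² + r² + 2dr cosθ = |CA|² = 0.0767357 m²;  d cosθ + r = +0.27177 m.
|ω_lever| = |0.0896·5.969·+0.27177| / 0.0767357 = 1.8942 rad/s.

1.89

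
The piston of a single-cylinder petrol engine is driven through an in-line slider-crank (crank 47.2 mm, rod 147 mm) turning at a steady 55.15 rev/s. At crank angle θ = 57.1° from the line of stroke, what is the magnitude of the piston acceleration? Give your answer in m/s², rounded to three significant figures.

2350

ω = 2π·55.1 = 346.5 rad/s
x(θ) = r cosθ + √(L² − r² sin²θ); with ω constant, a = ω²·d²x/dθ².
d²x/dθ² = −r cosθ − r²(cos2θ)/√u − r⁴ sin²2θ/(4u^{3/2}),  u = L² − r² sin²θ = 0.0200385 m².
Substituting r = 0.0472 m, L = 0.147 m, θ = 57.1°: d²x/dθ² = -0.01955 m.
a = ω²·d²x/dθ² = (346.5)²·(-0.01955) = -2347.5 m/s²;  |a| = 2347.5 m/s².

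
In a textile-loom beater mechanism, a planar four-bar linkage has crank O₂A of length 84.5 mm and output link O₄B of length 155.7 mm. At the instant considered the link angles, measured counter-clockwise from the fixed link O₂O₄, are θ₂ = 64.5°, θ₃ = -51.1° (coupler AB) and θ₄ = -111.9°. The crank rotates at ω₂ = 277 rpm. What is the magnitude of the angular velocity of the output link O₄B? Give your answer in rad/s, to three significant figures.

16.3

ω₂ = 29.01 rad/s (from 277 rpm).
Differentiating the loop-closure r₂e^{iθ₂}+r₃e^{iθ₃}=r₁+r₄e^{iθ₄} gives r₂ω₂e^{iθ₂}+r₃ω₃e^{iθ₃}=r₄ω₄e^{iθ₄}.
Eliminating the other unknown: ω₄ = r₂ω₂ sin(θ₂−θ₃) / [r₄ sin(θ₄−θ₃)].
Numerator sine = +0.90183; denominator sine = -0.87292.
Result = 0.0845·29.01·(+0.90183) / (0.1557·(-0.87292)) = -16.264 rad/s; magnitude 16.264 rad/s.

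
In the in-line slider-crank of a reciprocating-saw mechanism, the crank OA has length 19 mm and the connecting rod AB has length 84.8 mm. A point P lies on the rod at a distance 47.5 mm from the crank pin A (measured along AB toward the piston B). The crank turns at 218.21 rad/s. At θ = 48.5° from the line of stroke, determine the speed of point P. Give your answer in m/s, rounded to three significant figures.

3.58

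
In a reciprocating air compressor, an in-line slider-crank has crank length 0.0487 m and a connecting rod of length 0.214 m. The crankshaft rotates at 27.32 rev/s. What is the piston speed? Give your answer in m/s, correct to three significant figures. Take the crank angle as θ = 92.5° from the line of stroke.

8.27

ω = 2π·27.3 = 171.7 rad/s
For an in-line slider-crank, x = r cosθ + √(L² − r² sin²θ), so v = −rω sinθ·[1 + r cosθ/√(L² − r² sin²θ)].
With r = 0.0487 m, L = 0.214 m, θ = 92.5°: √(L² − r² sin²θ) = 0.2084 m.
v = −0.0487·171.7·0.99905·[1 + 0.0487·-0.04362/0.2084] = -8.2666 m/s.
|v| = 8.2666 m/s.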